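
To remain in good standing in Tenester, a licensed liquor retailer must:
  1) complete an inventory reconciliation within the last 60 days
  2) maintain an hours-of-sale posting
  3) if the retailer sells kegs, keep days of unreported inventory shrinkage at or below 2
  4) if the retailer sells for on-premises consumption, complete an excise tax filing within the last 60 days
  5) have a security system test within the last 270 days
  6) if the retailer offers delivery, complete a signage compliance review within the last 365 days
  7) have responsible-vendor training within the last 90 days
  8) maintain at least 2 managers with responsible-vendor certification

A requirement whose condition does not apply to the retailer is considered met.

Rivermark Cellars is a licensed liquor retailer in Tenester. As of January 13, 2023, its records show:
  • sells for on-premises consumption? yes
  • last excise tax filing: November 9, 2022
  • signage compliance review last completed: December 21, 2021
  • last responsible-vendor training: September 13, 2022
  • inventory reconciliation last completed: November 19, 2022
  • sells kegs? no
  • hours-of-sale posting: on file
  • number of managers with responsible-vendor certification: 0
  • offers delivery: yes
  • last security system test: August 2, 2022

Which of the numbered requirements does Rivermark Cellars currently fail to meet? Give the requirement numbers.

4, 6, 7, 8

1. inventory reconciliation 55 days ago vs limit 60 → met
2. hours-of-sale posting present → met
3. condition 'sells kegs' does not hold → requirement n/a → met
4. condition 'sells for on-premises consumption' holds; excise tax filing 65 days ago vs limit 60 → not met
5. security system test 164 days ago vs limit 270 → met
6. condition 'offers delivery' holds; signage compliance review 388 days ago vs limit 365 → not met
7. responsible-vendor training 122 days ago vs limit 90 → not met
8. managers with responsible-vendor certification 0 < 2 → not met
Not met: 4, 6, 7, 8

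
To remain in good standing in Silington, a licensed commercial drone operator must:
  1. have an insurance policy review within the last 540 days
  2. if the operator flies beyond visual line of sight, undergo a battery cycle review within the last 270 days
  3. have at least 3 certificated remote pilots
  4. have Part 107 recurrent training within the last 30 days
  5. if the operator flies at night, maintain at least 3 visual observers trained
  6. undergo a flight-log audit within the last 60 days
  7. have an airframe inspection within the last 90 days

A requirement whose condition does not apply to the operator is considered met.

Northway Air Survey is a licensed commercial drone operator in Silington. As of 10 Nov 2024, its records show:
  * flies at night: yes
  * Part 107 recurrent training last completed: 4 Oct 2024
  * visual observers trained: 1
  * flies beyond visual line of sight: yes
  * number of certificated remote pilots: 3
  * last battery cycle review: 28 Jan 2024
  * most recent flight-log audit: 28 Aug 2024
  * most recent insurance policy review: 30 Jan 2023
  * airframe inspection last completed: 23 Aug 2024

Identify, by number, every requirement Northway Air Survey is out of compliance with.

1. insurance policy review 650 days ago vs limit 540 → not met
2. condition 'flies beyond visual line of sight' holds; battery cycle review 287 days ago vs limit 270 → not met
3. certificated remote pilots 3 ≥ 3 → met
4. Part 107 recurrent training 37 days ago vs limit 30 → not met
5. condition 'flies at night' holds; visual observers trained 1 < 3 → not met
6. flight-log audit 74 days ago vs limit 60 → not met
7. airframe inspection 79 days ago vs limit 90 → met
Not met: 1, 2, 4, 5, 6

1, 2, 4, 5, 6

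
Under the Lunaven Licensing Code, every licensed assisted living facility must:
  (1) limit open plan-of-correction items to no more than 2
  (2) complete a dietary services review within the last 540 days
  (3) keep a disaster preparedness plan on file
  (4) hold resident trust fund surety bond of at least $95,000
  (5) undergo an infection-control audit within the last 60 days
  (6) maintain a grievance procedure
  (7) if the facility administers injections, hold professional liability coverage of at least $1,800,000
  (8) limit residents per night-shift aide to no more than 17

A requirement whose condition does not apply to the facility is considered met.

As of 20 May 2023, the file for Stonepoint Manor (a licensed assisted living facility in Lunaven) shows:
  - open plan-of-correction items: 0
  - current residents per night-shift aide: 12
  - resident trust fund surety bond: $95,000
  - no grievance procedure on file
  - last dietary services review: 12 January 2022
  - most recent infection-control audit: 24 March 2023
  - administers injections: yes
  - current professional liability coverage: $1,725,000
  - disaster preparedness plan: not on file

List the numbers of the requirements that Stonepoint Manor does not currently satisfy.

1. open plan-of-correction items 0 ≤ 2 → met
2. dietary services review 493 days ago vs limit 540 → met
3. disaster preparedness plan absent → not met
4. resident trust fund surety bond $95,000 ≥ $95,000 → met
5. infection-control audit 57 days ago vs limit 60 → met
6. grievance procedure absent → not met
7. condition 'administers injections' holds; professional liability coverage $1,725,000 < $1,800,000 → not met
8. residents per night-shift aide 12 ≤ 17 → met
Not met: 3, 6, 7

3, 6, 7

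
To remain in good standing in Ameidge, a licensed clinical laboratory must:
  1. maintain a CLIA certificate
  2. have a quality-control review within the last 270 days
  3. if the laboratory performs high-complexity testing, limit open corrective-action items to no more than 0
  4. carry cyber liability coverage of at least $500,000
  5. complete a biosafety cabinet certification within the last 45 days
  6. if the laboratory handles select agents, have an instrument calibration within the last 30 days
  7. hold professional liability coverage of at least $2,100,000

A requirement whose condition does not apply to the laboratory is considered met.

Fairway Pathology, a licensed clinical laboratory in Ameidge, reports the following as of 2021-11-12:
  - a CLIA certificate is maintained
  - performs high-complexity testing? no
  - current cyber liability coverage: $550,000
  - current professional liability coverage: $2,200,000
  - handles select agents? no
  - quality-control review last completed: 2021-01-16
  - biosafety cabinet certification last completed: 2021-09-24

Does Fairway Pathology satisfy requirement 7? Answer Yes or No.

Yes

7. professional liability coverage $2,200,000 ≥ $2,100,000 → met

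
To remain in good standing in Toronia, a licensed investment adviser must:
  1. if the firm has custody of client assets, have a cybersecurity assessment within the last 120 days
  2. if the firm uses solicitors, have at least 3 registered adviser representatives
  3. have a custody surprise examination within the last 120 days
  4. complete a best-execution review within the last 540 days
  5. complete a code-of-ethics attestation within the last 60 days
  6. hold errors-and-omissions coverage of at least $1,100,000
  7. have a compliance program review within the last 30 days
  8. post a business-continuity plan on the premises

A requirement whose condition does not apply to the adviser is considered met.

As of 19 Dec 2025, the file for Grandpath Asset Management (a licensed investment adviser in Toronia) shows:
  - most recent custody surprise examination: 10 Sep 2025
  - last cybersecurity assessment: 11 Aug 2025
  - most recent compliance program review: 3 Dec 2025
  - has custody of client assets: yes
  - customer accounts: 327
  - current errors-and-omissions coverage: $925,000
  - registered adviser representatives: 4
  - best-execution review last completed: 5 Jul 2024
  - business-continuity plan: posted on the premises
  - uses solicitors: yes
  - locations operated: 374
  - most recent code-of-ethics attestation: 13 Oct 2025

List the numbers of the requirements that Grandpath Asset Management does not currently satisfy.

1. condition 'has custody of client assets' holds; cybersecurity assessment 130 days ago vs limit 120 → not met
2. condition 'uses solicitors' holds; registered adviser representatives 4 ≥ 3 → met
3. custody surprise examination 100 days ago vs limit 120 → met
4. best-execution review 532 days ago vs limit 540 → met
5. code-of-ethics attestation 67 days ago vs limit 60 → not met
6. errors-and-omissions coverage $925,000 < $1,100,000 → not met
7. compliance program review 16 days ago vs limit 30 → met
8. business-continuity plan present → met
Not met: 1, 5, 6

1, 5, 6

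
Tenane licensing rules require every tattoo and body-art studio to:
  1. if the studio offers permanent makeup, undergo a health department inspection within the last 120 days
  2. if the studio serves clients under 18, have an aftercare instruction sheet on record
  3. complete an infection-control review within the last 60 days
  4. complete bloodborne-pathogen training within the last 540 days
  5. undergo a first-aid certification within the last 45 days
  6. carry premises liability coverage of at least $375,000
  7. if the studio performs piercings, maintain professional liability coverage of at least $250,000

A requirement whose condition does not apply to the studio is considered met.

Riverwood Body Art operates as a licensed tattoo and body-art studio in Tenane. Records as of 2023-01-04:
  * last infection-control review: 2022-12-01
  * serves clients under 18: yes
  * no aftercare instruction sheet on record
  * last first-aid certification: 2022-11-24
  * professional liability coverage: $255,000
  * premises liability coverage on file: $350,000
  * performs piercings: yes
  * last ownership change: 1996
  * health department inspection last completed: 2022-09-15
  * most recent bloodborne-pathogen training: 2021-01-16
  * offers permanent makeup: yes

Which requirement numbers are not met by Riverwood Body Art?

1. condition 'offers permanent makeup' holds; health department inspection 111 days ago vs limit 120 → met
2. condition 'serves clients under 18' holds; aftercare instruction sheet absent → not met
3. infection-control review 34 days ago vs limit 60 → met
4. bloodborne-pathogen training 718 days ago vs limit 540 → not met
5. first-aid certification 41 days ago vs limit 45 → met
6. premises liability coverage $350,000 < $375,000 → not met
7. condition 'performs piercings' holds; professional liability coverage $255,000 ≥ $250,000 → met
Not met: 2, 4, 6

2, 4, 6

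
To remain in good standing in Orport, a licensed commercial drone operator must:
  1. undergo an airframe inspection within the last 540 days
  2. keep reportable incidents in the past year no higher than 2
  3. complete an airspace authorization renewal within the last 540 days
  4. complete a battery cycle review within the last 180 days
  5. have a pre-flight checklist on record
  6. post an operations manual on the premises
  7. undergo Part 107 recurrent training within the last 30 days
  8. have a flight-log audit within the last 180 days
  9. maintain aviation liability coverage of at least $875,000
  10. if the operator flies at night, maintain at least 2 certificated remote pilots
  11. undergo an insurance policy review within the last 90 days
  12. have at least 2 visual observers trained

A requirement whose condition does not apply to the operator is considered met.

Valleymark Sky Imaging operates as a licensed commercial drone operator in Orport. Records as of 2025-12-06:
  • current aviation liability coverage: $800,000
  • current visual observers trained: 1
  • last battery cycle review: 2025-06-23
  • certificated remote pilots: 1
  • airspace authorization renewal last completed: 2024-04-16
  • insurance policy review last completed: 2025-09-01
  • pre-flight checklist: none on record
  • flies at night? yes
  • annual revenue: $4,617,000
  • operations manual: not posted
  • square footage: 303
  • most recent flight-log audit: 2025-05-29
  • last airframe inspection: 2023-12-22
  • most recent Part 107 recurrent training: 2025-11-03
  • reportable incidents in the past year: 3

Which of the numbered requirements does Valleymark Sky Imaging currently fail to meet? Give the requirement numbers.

1. airframe inspection 715 days ago vs limit 540 → not met
2. reportable incidents in the past year 3 > 2 → not met
3. airspace authorization renewal 599 days ago vs limit 540 → not met
4. battery cycle review 166 days ago vs limit 180 → met
5. pre-flight checklist absent → not met
6. operations manual absent → not met
7. Part 107 recurrent training 33 days ago vs limit 30 → not met
8. flight-log audit 191 days ago vs limit 180 → not met
9. aviation liability coverage $800,000 < $875,000 → not met
10. condition 'flies at night' holds; certificated remote pilots 1 < 2 → not met
11. insurance policy review 96 days ago vs limit 90 → not met
12. visual observers trained 1 < 2 → not met
Not met: 1, 2, 3, 5, 6, 7, 8, 9, 10, 11, 12

1, 2, 3, 5, 6, 7, 8, 9, 10, 11, 12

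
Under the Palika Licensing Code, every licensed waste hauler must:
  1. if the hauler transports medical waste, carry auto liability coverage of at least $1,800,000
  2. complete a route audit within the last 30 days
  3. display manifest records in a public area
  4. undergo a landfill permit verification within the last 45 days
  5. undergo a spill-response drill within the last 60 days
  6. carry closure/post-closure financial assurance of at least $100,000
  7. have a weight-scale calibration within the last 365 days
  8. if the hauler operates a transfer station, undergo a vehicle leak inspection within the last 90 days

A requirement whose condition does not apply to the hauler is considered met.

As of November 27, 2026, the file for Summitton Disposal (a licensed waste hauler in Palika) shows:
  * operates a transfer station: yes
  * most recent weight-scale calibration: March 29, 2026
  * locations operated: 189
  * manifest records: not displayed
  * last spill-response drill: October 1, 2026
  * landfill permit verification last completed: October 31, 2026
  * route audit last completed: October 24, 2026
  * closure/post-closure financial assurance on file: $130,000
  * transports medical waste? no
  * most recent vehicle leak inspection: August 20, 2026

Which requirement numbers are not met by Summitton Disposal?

1. condition 'transports medical waste' does not hold → requirement n/a → met
2. route audit 34 days ago vs limit 30 → not met
3. manifest records absent → not met
4. landfill permit verification 27 days ago vs limit 45 → met
5. spill-response drill 57 days ago vs limit 60 → met
6. closure/post-closure financial assurance $130,000 ≥ $100,000 → met
7. weight-scale calibration 243 days ago vs limit 365 → met
8. condition 'operates a transfer station' holds; vehicle leak inspection 99 days ago vs limit 90 → not met
Not met: 2, 3, 8

2, 3, 8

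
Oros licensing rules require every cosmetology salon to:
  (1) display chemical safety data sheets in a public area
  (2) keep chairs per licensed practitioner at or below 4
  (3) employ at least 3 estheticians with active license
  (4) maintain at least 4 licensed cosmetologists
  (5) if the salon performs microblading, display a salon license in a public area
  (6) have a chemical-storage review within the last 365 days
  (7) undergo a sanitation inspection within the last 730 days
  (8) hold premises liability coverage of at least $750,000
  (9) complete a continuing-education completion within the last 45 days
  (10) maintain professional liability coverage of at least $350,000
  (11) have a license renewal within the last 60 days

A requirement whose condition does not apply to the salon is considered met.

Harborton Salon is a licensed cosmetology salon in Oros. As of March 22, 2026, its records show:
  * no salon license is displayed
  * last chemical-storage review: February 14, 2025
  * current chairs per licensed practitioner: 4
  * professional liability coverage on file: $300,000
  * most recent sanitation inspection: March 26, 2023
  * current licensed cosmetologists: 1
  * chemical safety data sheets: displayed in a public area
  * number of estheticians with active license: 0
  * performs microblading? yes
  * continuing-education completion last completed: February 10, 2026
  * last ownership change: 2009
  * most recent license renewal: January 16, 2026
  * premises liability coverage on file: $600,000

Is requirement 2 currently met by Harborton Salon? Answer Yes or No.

Yes

2. chairs per licensed practitioner 4 ≤ 4 → met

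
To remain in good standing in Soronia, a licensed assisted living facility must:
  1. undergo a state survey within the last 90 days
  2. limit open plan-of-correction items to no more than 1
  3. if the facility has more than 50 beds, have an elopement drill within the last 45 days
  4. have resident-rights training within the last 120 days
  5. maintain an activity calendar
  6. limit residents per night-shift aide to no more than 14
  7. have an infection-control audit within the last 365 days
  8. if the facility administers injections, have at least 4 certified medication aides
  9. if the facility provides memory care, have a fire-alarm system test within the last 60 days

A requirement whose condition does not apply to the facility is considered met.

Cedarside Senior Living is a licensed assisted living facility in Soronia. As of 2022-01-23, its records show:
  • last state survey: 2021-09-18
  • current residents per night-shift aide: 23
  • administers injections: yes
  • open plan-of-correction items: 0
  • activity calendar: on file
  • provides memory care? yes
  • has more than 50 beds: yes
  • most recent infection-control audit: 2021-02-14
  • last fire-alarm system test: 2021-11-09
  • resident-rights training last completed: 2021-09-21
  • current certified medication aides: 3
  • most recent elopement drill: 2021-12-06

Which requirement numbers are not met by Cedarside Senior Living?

1. state survey 127 days ago vs limit 90 → not met
2. open plan-of-correction items 0 ≤ 1 → met
3. condition 'has more than 50 beds' holds; elopement drill 48 days ago vs limit 45 → not met
4. resident-rights training 124 days ago vs limit 120 → not met
5. activity calendar present → met
6. residents per night-shift aide 23 > 14 → not met
7. infection-control audit 343 days ago vs limit 365 → met
8. condition 'administers injections' holds; certified medication aides 3 < 4 → not met
9. condition 'provides memory care' holds; fire-alarm system test 75 days ago vs limit 60 → not met
Not met: 1, 3, 4, 6, 8, 9

1, 3, 4, 6, 8, 9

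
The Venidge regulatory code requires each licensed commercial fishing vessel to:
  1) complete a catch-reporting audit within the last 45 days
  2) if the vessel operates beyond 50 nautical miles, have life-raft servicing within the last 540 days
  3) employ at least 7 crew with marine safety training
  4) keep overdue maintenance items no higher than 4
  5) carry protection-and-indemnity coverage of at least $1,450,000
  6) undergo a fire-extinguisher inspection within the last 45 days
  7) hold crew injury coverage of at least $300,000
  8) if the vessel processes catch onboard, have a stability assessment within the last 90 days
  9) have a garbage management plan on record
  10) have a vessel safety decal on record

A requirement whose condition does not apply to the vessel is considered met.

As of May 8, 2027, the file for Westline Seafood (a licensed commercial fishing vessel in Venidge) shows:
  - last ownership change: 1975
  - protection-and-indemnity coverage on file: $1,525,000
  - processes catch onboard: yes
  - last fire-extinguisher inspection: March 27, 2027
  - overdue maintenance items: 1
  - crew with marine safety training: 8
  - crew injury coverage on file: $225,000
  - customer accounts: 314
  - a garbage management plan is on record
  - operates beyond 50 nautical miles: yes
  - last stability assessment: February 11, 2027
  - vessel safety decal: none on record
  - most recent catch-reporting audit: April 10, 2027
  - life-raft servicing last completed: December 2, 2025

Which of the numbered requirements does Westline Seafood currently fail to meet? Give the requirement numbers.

1. catch-reporting audit 28 days ago vs limit 45 → met
2. condition 'operates beyond 50 nautical miles' holds; life-raft servicing 522 days ago vs limit 540 → met
3. crew with marine safety training 8 ≥ 7 → met
4. overdue maintenance items 1 ≤ 4 → met
5. protection-and-indemnity coverage $1,525,000 ≥ $1,450,000 → met
6. fire-extinguisher inspection 42 days ago vs limit 45 → met
7. crew injury coverage $225,000 < $300,000 → not met
8. condition 'processes catch onboard' holds; stability assessment 86 days ago vs limit 90 → met
9. garbage management plan present → met
10. vessel safety decal absent → not met
Not met: 7, 10

7, 10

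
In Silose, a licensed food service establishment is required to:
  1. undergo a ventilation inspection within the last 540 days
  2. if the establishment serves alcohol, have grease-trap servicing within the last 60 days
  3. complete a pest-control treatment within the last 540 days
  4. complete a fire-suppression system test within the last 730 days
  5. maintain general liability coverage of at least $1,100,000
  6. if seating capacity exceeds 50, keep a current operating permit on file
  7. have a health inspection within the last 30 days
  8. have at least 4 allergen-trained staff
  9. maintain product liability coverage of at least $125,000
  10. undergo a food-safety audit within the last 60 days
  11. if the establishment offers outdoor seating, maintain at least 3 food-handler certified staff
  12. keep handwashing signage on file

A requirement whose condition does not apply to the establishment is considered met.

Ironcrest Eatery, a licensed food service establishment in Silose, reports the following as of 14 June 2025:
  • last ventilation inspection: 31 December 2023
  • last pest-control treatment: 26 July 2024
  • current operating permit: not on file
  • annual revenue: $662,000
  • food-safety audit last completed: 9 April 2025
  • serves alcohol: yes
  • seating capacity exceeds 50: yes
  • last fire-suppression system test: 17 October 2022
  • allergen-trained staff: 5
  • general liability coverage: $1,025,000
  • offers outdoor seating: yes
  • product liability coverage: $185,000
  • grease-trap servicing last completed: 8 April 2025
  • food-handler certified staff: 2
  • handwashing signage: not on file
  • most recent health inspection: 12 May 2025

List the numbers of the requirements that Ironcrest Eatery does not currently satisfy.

2, 4, 5, 6, 7, 10, 11, 12

1. ventilation inspection 531 days ago vs limit 540 → met
2. condition 'serves alcohol' holds; grease-trap servicing 67 days ago vs limit 60 → not met
3. pest-control treatment 323 days ago vs limit 540 → met
4. fire-suppression system test 971 days ago vs limit 730 → not met
5. general liability coverage $1,025,000 < $1,100,000 → not met
6. condition 'seating capacity exceeds 50' holds; current operating permit absent → not met
7. health inspection 33 days ago vs limit 30 → not met
8. allergen-trained staff 5 ≥ 4 → met
9. product liability coverage $185,000 ≥ $125,000 → met
10. food-safety audit 66 days ago vs limit 60 → not met
11. condition 'offers outdoor seating' holds; food-handler certified staff 2 < 3 → not met
12. handwashing signage absent → not met
Not met: 2, 4, 5, 6, 7, 10, 11, 12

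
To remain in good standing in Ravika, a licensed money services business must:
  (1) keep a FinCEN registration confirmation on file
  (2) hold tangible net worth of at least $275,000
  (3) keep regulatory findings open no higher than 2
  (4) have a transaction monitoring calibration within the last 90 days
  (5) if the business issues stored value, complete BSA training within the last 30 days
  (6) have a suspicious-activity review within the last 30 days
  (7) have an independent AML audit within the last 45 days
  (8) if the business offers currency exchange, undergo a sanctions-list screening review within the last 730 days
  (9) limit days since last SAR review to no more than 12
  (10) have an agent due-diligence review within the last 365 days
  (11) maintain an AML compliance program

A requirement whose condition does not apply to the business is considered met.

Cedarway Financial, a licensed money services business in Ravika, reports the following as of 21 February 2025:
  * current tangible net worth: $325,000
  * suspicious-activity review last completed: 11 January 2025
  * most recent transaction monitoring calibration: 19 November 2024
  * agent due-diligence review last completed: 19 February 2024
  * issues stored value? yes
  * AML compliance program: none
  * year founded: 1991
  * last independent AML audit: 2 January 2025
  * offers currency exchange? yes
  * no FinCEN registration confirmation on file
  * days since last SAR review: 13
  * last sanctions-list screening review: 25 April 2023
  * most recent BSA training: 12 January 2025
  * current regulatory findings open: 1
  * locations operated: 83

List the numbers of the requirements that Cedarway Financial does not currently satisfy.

1, 4, 5, 6, 7, 9, 10, 11

1. FinCEN registration confirmation absent → not met
2. tangible net worth $325,000 ≥ $275,000 → met
3. regulatory findings open 1 ≤ 2 → met
4. transaction monitoring calibration 94 days ago vs limit 90 → not met
5. condition 'issues stored value' holds; BSA training 40 days ago vs limit 30 → not met
6. suspicious-activity review 41 days ago vs limit 30 → not met
7. independent AML audit 50 days ago vs limit 45 → not met
8. condition 'offers currency exchange' holds; sanctions-list screening review 668 days ago vs limit 730 → met
9. days since last SAR review 13 > 12 → not met
10. agent due-diligence review 368 days ago vs limit 365 → not met
11. AML compliance program absent → not met
Not met: 1, 4, 5, 6, 7, 9, 10, 11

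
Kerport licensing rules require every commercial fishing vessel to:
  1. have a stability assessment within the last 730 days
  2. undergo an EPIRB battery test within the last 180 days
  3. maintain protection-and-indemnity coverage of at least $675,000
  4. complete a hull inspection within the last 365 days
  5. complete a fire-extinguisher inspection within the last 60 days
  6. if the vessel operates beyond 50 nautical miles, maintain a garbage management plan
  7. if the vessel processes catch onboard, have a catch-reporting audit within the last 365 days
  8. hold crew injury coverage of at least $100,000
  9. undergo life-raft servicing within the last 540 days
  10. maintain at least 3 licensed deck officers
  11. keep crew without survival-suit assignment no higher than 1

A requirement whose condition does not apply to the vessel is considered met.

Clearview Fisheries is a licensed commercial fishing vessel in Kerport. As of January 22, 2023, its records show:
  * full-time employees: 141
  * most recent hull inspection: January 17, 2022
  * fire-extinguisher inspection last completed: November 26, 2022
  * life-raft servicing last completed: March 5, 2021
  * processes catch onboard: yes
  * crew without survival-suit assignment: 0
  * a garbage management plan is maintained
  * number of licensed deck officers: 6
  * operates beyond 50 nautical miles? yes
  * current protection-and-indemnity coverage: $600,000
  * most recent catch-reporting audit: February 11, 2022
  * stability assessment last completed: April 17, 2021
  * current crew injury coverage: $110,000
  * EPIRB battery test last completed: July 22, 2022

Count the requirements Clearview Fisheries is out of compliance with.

1. stability assessment 645 days ago vs limit 730 → met
2. EPIRB battery test 184 days ago vs limit 180 → not met
3. protection-and-indemnity coverage $600,000 < $675,000 → not met
4. hull inspection 370 days ago vs limit 365 → not met
5. fire-extinguisher inspection 57 days ago vs limit 60 → met
6. condition 'operates beyond 50 nautical miles' holds; garbage management plan present → met
7. condition 'processes catch onboard' holds; catch-reporting audit 345 days ago vs limit 365 → met
8. crew injury coverage $110,000 ≥ $100,000 → met
9. life-raft servicing 688 days ago vs limit 540 → not met
10. licensed deck officers 6 ≥ 3 → met
11. crew without survival-suit assignment 0 ≤ 1 → met
Not met: 4 of 11

4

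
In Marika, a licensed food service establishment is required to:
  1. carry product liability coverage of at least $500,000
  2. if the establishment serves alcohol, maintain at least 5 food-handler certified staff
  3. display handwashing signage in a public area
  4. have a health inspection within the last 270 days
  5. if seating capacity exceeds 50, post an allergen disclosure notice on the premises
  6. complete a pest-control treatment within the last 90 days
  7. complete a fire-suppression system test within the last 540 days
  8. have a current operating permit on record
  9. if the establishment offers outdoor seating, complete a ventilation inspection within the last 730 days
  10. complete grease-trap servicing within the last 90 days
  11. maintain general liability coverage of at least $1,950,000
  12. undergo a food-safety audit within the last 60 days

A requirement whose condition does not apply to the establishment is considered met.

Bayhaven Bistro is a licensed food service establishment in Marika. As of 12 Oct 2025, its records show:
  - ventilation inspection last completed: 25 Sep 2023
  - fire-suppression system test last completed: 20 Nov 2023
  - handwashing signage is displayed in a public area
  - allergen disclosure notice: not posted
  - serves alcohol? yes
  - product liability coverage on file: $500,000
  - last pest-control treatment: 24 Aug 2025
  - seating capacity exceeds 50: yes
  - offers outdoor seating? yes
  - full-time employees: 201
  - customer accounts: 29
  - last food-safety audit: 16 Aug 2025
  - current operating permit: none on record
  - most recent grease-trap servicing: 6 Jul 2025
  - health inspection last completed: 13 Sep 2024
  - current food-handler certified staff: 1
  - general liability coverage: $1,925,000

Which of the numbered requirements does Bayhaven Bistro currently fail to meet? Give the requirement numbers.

2, 4, 5, 7, 8, 9, 10, 11

1. product liability coverage $500,000 ≥ $500,000 → met
2. condition 'serves alcohol' holds; food-handler certified staff 1 < 5 → not met
3. handwashing signage present → met
4. health inspection 394 days ago vs limit 270 → not met
5. condition 'seating capacity exceeds 50' holds; allergen disclosure notice absent → not met
6. pest-control treatment 49 days ago vs limit 90 → met
7. fire-suppression system test 692 days ago vs limit 540 → not met
8. current operating permit absent → not met
9. condition 'offers outdoor seating' holds; ventilation inspection 748 days ago vs limit 730 → not met
10. grease-trap servicing 98 days ago vs limit 90 → not met
11. general liability coverage $1,925,000 < $1,950,000 → not met
12. food-safety audit 57 days ago vs limit 60 → met
Not met: 2, 4, 5, 7, 8, 9, 10, 11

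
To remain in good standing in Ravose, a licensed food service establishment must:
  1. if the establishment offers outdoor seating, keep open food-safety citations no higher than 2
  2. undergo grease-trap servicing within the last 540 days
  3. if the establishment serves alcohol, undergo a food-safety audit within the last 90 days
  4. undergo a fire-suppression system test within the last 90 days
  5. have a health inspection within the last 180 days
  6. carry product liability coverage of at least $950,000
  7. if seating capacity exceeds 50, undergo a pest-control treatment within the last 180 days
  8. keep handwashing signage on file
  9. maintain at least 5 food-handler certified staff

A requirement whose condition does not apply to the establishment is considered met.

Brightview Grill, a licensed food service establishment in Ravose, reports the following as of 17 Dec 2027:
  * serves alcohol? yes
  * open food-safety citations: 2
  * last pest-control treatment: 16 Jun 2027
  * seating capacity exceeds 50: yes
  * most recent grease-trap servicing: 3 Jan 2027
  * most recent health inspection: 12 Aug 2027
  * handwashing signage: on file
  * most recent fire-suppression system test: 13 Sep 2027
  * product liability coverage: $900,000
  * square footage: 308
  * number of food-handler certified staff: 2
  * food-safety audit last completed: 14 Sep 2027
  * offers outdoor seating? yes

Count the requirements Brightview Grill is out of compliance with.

5

1. condition 'offers outdoor seating' holds; open food-safety citations 2 ≤ 2 → met
2. grease-trap servicing 348 days ago vs limit 540 → met
3. condition 'serves alcohol' holds; food-safety audit 94 days ago vs limit 90 → not met
4. fire-suppression system test 95 days ago vs limit 90 → not met
5. health inspection 127 days ago vs limit 180 → met
6. product liability coverage $900,000 < $950,000 → not met
7. condition 'seating capacity exceeds 50' holds; pest-control treatment 184 days ago vs limit 180 → not met
8. handwashing signage present → met
9. food-handler certified staff 2 < 5 → not met
Not met: 5 of 9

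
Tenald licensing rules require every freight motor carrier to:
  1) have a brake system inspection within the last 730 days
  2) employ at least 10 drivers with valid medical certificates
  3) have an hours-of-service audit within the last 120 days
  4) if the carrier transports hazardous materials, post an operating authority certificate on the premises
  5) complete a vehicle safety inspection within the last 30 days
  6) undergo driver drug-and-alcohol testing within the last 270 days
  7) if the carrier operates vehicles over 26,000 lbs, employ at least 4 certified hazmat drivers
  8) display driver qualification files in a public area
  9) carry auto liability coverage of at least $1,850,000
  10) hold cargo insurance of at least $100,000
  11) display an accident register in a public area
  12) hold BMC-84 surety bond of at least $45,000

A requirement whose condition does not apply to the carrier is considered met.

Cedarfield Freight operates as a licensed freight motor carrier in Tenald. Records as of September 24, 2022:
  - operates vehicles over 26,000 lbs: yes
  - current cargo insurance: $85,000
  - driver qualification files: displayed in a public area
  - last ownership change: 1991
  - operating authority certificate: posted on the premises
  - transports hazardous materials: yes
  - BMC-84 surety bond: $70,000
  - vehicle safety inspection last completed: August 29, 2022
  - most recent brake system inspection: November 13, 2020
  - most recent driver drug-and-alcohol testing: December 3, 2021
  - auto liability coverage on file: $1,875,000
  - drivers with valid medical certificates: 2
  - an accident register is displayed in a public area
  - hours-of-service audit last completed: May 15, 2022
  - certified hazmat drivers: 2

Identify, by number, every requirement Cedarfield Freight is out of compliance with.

2, 3, 6, 7, 10

1. brake system inspection 680 days ago vs limit 730 → met
2. drivers with valid medical certificates 2 < 10 → not met
3. hours-of-service audit 132 days ago vs limit 120 → not met
4. condition 'transports hazardous materials' holds; operating authority certificate present → met
5. vehicle safety inspection 26 days ago vs limit 30 → met
6. driver drug-and-alcohol testing 295 days ago vs limit 270 → not met
7. condition 'operates vehicles over 26,000 lbs' holds; certified hazmat drivers 2 < 4 → not met
8. driver qualification files present → met
9. auto liability coverage $1,875,000 ≥ $1,850,000 → met
10. cargo insurance $85,000 < $100,000 → not met
11. accident register present → met
12. BMC-84 surety bond $70,000 ≥ $45,000 → met
Not met: 2, 3, 6, 7, 10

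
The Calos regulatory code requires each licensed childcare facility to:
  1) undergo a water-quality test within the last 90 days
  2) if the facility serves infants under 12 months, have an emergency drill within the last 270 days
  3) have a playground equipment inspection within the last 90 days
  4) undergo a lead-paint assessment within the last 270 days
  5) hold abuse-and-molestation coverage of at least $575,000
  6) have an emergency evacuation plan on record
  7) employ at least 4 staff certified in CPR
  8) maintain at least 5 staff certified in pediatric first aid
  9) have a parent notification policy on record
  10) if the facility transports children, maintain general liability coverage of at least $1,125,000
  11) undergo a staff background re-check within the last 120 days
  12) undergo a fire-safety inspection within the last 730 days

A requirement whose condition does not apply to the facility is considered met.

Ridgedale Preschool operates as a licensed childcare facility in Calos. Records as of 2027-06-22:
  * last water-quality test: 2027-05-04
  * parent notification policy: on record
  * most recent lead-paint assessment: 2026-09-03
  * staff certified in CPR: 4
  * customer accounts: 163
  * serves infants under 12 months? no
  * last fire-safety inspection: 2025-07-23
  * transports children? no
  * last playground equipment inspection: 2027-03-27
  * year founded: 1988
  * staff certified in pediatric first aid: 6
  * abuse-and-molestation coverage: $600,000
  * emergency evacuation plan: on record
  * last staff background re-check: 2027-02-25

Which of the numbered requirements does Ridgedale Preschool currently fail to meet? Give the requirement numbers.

1. water-quality test 49 days ago vs limit 90 → met
2. condition 'serves infants under 12 months' does not hold → requirement n/a → met
3. playground equipment inspection 87 days ago vs limit 90 → met
4. lead-paint assessment 292 days ago vs limit 270 → not met
5. abuse-and-molestation coverage $600,000 ≥ $575,000 → met
6. emergency evacuation plan present → met
7. staff certified in CPR 4 ≥ 4 → met
8. staff certified in pediatric first aid 6 ≥ 5 → met
9. parent notification policy present → met
10. condition 'transports children' does not hold → requirement n/a → met
11. staff background re-check 117 days ago vs limit 120 → met
12. fire-safety inspection 699 days ago vs limit 730 → met
Not met: 4

4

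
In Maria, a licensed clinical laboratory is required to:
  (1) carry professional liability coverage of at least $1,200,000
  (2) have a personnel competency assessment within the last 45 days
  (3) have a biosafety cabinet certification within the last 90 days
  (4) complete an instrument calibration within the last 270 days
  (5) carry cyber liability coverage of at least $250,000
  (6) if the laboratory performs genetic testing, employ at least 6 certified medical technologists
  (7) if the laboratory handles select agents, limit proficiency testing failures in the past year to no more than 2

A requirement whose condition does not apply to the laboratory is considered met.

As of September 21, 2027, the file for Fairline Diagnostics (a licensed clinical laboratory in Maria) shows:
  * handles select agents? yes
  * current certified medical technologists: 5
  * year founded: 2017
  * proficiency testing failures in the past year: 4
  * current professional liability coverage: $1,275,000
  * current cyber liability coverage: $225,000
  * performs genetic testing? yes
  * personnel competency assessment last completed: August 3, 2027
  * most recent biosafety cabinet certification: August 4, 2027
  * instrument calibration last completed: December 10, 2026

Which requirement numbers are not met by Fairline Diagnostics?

1. professional liability coverage $1,275,000 ≥ $1,200,000 → met
2. personnel competency assessment 49 days ago vs limit 45 → not met
3. biosafety cabinet certification 48 days ago vs limit 90 → met
4. instrument calibration 285 days ago vs limit 270 → not met
5. cyber liability coverage $225,000 < $250,000 → not met
6. condition 'performs genetic testing' holds; certified medical technologists 5 < 6 → not met
7. condition 'handles select agents' holds; proficiency testing failures in the past year 4 > 2 → not met
Not met: 2, 4, 5, 6, 7

2, 4, 5, 6, 7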